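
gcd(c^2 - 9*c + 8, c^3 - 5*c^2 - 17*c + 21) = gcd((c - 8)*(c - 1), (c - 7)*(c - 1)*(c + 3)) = c - 1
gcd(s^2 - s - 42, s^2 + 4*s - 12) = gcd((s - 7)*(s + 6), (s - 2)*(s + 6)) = s + 6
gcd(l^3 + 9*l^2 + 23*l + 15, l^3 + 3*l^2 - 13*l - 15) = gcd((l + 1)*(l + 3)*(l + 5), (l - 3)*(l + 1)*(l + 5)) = l^2 + 6*l + 5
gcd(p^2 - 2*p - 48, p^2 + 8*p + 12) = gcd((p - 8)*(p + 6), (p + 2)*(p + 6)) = p + 6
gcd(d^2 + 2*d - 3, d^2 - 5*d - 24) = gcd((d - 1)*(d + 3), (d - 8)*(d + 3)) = d + 3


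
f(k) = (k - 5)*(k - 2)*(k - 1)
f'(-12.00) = 641.00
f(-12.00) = -3094.00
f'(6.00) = 29.00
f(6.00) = 20.00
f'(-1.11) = 38.46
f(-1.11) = -40.09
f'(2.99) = -4.02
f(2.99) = -3.96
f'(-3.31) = 102.83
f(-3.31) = -190.18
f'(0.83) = 5.79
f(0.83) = -0.83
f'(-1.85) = 56.87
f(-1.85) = -75.16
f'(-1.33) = 43.59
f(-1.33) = -49.11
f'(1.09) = 3.12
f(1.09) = 0.32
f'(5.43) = 18.57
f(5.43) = 6.53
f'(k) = (k - 5)*(k - 2) + (k - 5)*(k - 1) + (k - 2)*(k - 1)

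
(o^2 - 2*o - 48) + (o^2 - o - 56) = 2*o^2 - 3*o - 104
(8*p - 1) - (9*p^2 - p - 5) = -9*p^2 + 9*p + 4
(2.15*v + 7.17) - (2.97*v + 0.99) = 6.18 - 0.82*v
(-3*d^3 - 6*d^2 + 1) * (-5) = 15*d^3 + 30*d^2 - 5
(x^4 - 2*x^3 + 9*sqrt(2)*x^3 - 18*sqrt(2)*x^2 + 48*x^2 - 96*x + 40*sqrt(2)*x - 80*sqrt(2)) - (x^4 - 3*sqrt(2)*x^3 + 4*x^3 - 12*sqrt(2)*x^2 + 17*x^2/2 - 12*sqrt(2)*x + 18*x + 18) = -6*x^3 + 12*sqrt(2)*x^3 - 6*sqrt(2)*x^2 + 79*x^2/2 - 114*x + 52*sqrt(2)*x - 80*sqrt(2) - 18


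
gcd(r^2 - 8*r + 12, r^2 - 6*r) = r - 6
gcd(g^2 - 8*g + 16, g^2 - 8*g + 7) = 1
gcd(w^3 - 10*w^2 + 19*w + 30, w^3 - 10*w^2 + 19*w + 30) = w^3 - 10*w^2 + 19*w + 30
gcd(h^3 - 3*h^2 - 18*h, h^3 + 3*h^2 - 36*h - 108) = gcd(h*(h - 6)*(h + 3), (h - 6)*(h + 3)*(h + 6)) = h^2 - 3*h - 18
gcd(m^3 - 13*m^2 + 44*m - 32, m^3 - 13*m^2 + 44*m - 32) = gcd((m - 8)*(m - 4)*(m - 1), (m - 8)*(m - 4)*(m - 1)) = m^3 - 13*m^2 + 44*m - 32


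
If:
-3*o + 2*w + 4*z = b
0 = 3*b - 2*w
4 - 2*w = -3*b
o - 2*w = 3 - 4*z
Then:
No Solution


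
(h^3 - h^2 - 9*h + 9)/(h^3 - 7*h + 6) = (h - 3)/(h - 2)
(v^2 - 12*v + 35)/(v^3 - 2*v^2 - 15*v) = (v - 7)/(v*(v + 3))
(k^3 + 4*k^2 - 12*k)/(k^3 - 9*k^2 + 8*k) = (k^2 + 4*k - 12)/(k^2 - 9*k + 8)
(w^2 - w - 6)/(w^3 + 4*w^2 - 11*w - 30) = 1/(w + 5)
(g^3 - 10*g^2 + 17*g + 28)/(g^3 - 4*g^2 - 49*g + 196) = (g + 1)/(g + 7)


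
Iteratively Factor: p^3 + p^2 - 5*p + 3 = (p + 3)*(p^2 - 2*p + 1) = (p - 1)*(p + 3)*(p - 1)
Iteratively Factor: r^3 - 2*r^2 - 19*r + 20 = (r - 5)*(r^2 + 3*r - 4) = (r - 5)*(r + 4)*(r - 1)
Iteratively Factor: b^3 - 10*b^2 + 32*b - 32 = (b - 2)*(b^2 - 8*b + 16) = (b - 4)*(b - 2)*(b - 4)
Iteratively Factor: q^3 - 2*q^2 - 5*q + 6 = (q + 2)*(q^2 - 4*q + 3) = (q - 3)*(q + 2)*(q - 1)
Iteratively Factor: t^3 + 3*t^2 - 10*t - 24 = (t - 3)*(t^2 + 6*t + 8) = (t - 3)*(t + 4)*(t + 2)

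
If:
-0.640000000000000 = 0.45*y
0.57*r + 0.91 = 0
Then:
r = -1.60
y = -1.42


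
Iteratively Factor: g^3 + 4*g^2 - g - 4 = (g + 1)*(g^2 + 3*g - 4) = (g + 1)*(g + 4)*(g - 1)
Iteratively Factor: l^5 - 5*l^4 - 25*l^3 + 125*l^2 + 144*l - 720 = (l + 3)*(l^4 - 8*l^3 - l^2 + 128*l - 240) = (l - 3)*(l + 3)*(l^3 - 5*l^2 - 16*l + 80) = (l - 5)*(l - 3)*(l + 3)*(l^2 - 16) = (l - 5)*(l - 3)*(l + 3)*(l + 4)*(l - 4)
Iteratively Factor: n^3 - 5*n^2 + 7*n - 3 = (n - 3)*(n^2 - 2*n + 1) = (n - 3)*(n - 1)*(n - 1)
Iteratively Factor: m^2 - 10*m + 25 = (m - 5)*(m - 5)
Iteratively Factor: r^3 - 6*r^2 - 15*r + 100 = (r + 4)*(r^2 - 10*r + 25) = (r - 5)*(r + 4)*(r - 5)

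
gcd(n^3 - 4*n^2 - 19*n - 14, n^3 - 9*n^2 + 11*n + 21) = n^2 - 6*n - 7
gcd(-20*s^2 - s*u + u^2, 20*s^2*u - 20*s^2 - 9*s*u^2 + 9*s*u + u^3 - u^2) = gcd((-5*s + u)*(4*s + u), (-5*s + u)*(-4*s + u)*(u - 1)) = 5*s - u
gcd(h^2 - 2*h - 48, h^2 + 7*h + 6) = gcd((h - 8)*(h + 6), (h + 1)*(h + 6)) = h + 6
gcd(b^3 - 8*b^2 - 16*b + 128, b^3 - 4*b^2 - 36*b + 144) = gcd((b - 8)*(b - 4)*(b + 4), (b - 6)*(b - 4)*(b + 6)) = b - 4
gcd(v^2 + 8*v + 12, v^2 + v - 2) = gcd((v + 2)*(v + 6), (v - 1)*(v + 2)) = v + 2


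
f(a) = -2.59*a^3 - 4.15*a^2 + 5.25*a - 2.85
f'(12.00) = -1213.23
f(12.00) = -5012.97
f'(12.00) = -1213.23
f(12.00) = -5012.97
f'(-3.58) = -64.62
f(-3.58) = 44.00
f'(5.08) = -237.43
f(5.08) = -422.82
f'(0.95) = -9.65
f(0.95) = -3.83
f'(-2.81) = -32.78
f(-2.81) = 7.10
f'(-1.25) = 3.48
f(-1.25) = -10.84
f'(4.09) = -158.67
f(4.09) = -228.00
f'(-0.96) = 6.06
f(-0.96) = -9.42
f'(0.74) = -5.15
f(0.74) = -2.29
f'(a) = -7.77*a^2 - 8.3*a + 5.25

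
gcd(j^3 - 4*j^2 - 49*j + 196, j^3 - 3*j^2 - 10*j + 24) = j - 4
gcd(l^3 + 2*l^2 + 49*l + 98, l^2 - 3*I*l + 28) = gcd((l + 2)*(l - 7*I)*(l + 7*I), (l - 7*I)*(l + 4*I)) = l - 7*I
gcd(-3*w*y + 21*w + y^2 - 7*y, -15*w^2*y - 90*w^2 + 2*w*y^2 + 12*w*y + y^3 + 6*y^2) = -3*w + y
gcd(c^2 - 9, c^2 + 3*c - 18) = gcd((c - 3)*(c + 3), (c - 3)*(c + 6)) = c - 3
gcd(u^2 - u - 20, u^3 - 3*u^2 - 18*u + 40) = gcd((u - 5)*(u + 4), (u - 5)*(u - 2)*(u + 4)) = u^2 - u - 20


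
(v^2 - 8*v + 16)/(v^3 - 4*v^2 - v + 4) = (v - 4)/(v^2 - 1)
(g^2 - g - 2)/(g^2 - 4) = (g + 1)/(g + 2)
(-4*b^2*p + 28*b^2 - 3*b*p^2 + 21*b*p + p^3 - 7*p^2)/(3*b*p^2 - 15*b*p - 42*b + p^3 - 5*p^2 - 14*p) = (-4*b^2 - 3*b*p + p^2)/(3*b*p + 6*b + p^2 + 2*p)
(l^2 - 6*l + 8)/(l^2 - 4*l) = (l - 2)/l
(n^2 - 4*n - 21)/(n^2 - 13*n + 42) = (n + 3)/(n - 6)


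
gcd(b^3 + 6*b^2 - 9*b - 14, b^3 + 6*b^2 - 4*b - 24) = b - 2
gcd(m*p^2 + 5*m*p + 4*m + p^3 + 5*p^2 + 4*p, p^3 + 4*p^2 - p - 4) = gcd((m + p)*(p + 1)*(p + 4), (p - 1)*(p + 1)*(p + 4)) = p^2 + 5*p + 4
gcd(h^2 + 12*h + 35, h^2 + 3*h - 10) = h + 5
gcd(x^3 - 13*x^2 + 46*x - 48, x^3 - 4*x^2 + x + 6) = x^2 - 5*x + 6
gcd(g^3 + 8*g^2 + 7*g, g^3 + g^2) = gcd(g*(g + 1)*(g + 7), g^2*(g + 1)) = g^2 + g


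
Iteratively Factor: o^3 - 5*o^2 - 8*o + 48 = (o + 3)*(o^2 - 8*o + 16) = (o - 4)*(o + 3)*(o - 4)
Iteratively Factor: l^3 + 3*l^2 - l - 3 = (l + 3)*(l^2 - 1) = (l + 1)*(l + 3)*(l - 1)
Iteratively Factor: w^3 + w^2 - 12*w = (w)*(w^2 + w - 12) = w*(w - 3)*(w + 4)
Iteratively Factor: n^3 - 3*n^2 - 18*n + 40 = (n + 4)*(n^2 - 7*n + 10) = (n - 5)*(n + 4)*(n - 2)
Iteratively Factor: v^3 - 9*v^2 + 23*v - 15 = (v - 5)*(v^2 - 4*v + 3) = (v - 5)*(v - 3)*(v - 1)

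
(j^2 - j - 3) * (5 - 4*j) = -4*j^3 + 9*j^2 + 7*j - 15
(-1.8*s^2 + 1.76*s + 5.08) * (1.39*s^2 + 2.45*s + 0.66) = -2.502*s^4 - 1.9636*s^3 + 10.1852*s^2 + 13.6076*s + 3.3528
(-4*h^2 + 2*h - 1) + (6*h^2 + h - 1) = 2*h^2 + 3*h - 2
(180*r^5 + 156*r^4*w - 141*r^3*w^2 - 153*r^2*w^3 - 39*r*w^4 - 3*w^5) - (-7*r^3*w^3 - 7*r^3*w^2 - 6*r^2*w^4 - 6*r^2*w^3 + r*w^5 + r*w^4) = 180*r^5 + 156*r^4*w + 7*r^3*w^3 - 134*r^3*w^2 + 6*r^2*w^4 - 147*r^2*w^3 - r*w^5 - 40*r*w^4 - 3*w^5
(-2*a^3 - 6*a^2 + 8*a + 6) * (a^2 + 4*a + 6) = -2*a^5 - 14*a^4 - 28*a^3 + 2*a^2 + 72*a + 36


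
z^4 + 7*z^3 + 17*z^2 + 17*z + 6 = (z + 1)^2*(z + 2)*(z + 3)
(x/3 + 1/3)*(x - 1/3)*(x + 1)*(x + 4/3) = x^4/3 + x^3 + 23*x^2/27 + x/27 - 4/27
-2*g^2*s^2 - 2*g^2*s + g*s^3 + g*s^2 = s*(-2*g + s)*(g*s + g)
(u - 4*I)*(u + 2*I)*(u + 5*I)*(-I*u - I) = -I*u^4 + 3*u^3 - I*u^3 + 3*u^2 - 18*I*u^2 + 40*u - 18*I*u + 40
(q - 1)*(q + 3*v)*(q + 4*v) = q^3 + 7*q^2*v - q^2 + 12*q*v^2 - 7*q*v - 12*v^2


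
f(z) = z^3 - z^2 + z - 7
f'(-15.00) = 706.00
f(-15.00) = -3622.00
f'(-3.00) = 34.00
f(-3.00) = -46.00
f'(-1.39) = 9.58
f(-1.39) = -13.01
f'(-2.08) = 18.14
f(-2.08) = -22.41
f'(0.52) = 0.77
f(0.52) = -6.61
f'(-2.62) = 26.83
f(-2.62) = -34.47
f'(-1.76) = 13.81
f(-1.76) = -17.31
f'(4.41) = 50.52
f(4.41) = 63.73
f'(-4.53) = 71.62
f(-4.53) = -125.01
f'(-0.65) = 3.57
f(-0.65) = -8.35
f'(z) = 3*z^2 - 2*z + 1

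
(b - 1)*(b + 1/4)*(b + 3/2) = b^3 + 3*b^2/4 - 11*b/8 - 3/8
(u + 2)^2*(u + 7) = u^3 + 11*u^2 + 32*u + 28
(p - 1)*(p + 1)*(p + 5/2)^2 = p^4 + 5*p^3 + 21*p^2/4 - 5*p - 25/4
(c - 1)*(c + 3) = c^2 + 2*c - 3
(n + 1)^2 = n^2 + 2*n + 1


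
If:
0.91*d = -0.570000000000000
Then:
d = -0.63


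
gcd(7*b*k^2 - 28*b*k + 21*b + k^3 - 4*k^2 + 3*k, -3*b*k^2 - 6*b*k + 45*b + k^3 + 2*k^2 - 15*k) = k - 3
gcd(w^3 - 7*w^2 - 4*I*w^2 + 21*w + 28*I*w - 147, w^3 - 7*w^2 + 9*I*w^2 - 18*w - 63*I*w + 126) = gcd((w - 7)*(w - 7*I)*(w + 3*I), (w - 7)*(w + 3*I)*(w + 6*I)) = w^2 + w*(-7 + 3*I) - 21*I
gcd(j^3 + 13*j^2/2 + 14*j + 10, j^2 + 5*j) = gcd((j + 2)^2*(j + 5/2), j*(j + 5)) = 1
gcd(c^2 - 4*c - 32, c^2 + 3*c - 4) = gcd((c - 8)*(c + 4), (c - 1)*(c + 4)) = c + 4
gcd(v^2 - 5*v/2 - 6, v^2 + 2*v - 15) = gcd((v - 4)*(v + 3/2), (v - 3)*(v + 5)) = 1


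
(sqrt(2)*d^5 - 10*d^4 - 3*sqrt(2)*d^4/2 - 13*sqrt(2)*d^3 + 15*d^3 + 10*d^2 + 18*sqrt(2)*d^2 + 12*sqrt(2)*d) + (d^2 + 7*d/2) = sqrt(2)*d^5 - 10*d^4 - 3*sqrt(2)*d^4/2 - 13*sqrt(2)*d^3 + 15*d^3 + 11*d^2 + 18*sqrt(2)*d^2 + 7*d/2 + 12*sqrt(2)*d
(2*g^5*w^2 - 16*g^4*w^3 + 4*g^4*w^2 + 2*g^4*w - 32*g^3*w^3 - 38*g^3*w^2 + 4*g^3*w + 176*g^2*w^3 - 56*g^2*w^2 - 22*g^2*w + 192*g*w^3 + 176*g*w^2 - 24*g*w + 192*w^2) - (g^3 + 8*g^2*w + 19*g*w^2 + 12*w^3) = 2*g^5*w^2 - 16*g^4*w^3 + 4*g^4*w^2 + 2*g^4*w - 32*g^3*w^3 - 38*g^3*w^2 + 4*g^3*w - g^3 + 176*g^2*w^3 - 56*g^2*w^2 - 30*g^2*w + 192*g*w^3 + 157*g*w^2 - 24*g*w - 12*w^3 + 192*w^2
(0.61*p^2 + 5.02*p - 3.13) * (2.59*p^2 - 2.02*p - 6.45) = 1.5799*p^4 + 11.7696*p^3 - 22.1816*p^2 - 26.0564*p + 20.1885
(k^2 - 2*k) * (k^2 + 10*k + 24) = k^4 + 8*k^3 + 4*k^2 - 48*k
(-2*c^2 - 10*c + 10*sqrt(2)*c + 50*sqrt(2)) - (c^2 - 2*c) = -3*c^2 - 8*c + 10*sqrt(2)*c + 50*sqrt(2)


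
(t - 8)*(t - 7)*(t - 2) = t^3 - 17*t^2 + 86*t - 112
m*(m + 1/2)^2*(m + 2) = m^4 + 3*m^3 + 9*m^2/4 + m/2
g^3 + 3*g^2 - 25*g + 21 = (g - 3)*(g - 1)*(g + 7)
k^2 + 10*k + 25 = (k + 5)^2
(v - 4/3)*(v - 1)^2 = v^3 - 10*v^2/3 + 11*v/3 - 4/3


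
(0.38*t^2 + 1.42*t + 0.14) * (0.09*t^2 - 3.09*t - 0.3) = 0.0342*t^4 - 1.0464*t^3 - 4.4892*t^2 - 0.8586*t - 0.042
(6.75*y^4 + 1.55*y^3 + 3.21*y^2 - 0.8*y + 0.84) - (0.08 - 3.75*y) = 6.75*y^4 + 1.55*y^3 + 3.21*y^2 + 2.95*y + 0.76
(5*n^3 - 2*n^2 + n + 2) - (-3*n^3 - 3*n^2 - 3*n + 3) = 8*n^3 + n^2 + 4*n - 1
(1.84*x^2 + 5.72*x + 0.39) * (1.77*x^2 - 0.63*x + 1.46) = 3.2568*x^4 + 8.9652*x^3 - 0.2269*x^2 + 8.1055*x + 0.5694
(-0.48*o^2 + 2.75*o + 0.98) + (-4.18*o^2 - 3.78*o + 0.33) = -4.66*o^2 - 1.03*o + 1.31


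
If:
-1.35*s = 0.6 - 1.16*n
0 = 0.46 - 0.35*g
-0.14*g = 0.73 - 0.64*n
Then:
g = 1.31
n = 1.43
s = 0.78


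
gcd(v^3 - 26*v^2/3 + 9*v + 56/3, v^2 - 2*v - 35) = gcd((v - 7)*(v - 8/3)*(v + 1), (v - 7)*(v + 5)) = v - 7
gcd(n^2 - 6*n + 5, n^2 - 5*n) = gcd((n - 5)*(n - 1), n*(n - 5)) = n - 5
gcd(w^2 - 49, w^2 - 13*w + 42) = w - 7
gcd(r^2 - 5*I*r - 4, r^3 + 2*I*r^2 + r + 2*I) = r - I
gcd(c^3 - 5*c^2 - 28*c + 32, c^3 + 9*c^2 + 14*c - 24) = c^2 + 3*c - 4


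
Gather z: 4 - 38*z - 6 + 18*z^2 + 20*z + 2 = 18*z^2 - 18*z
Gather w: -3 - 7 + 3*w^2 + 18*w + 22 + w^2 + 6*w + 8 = 4*w^2 + 24*w + 20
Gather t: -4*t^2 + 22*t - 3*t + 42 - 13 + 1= -4*t^2 + 19*t + 30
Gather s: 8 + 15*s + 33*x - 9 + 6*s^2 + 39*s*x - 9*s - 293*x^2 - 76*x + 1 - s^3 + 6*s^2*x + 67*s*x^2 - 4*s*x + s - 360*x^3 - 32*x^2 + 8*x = -s^3 + s^2*(6*x + 6) + s*(67*x^2 + 35*x + 7) - 360*x^3 - 325*x^2 - 35*x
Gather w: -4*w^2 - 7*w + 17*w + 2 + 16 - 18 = -4*w^2 + 10*w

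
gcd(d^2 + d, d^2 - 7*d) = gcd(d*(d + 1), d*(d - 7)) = d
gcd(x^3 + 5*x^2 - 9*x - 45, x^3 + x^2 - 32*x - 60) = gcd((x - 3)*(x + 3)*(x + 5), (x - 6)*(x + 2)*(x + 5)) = x + 5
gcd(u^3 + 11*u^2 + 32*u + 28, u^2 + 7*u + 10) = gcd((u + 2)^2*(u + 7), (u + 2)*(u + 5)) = u + 2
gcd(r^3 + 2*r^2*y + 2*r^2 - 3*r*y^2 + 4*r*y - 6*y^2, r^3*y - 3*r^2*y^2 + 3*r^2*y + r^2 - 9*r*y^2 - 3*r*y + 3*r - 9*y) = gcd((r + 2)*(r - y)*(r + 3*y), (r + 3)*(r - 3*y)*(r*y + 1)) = 1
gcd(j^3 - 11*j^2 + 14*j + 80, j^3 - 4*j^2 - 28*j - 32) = j^2 - 6*j - 16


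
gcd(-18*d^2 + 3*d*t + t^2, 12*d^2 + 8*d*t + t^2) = 6*d + t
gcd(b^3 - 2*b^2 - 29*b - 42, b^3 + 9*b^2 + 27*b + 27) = b + 3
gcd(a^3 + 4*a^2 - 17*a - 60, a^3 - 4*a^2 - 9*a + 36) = a^2 - a - 12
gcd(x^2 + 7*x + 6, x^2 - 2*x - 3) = x + 1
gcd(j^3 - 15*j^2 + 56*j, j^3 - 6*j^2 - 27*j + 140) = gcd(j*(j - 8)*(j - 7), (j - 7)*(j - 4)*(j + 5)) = j - 7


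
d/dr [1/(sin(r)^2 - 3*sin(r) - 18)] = (3 - 2*sin(r))*cos(r)/((sin(r) - 6)^2*(sin(r) + 3)^2)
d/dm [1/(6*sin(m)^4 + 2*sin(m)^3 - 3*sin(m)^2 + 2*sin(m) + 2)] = 2*(-12*sin(m)^3 - 3*sin(m)^2 + 3*sin(m) - 1)*cos(m)/(6*sin(m)^4 + 2*sin(m)^3 - 3*sin(m)^2 + 2*sin(m) + 2)^2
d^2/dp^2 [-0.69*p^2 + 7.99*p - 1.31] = -1.38000000000000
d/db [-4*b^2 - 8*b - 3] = -8*b - 8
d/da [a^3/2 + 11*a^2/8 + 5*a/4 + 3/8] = 3*a^2/2 + 11*a/4 + 5/4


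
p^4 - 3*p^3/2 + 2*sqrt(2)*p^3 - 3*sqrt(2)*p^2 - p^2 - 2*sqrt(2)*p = p*(p - 2)*(p + 1/2)*(p + 2*sqrt(2))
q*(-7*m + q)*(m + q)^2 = -7*m^3*q - 13*m^2*q^2 - 5*m*q^3 + q^4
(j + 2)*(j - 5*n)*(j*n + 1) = j^3*n - 5*j^2*n^2 + 2*j^2*n + j^2 - 10*j*n^2 - 5*j*n + 2*j - 10*n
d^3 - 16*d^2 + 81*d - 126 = (d - 7)*(d - 6)*(d - 3)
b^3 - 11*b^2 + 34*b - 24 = (b - 6)*(b - 4)*(b - 1)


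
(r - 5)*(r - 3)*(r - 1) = r^3 - 9*r^2 + 23*r - 15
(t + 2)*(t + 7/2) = t^2 + 11*t/2 + 7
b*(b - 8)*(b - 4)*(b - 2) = b^4 - 14*b^3 + 56*b^2 - 64*b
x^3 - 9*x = x*(x - 3)*(x + 3)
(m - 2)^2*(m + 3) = m^3 - m^2 - 8*m + 12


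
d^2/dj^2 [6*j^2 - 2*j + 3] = 12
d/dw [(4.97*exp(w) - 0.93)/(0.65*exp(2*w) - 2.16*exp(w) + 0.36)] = (-3.2305*exp(2*w) + 1.209*exp(w) - 0.2196)*exp(w)/(0.4225*exp(4*w) - 2.808*exp(3*w) + 5.1336*exp(2*w) - 1.5552*exp(w) + 0.1296)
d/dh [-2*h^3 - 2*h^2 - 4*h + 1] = -6*h^2 - 4*h - 4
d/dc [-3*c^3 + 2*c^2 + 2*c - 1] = -9*c^2 + 4*c + 2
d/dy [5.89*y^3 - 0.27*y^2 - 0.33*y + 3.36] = 17.67*y^2 - 0.54*y - 0.33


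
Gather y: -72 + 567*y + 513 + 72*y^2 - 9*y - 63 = 72*y^2 + 558*y + 378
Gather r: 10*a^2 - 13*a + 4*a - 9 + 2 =10*a^2 - 9*a - 7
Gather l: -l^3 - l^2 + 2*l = -l^3 - l^2 + 2*l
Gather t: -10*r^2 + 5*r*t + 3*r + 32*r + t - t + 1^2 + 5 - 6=-10*r^2 + 5*r*t + 35*r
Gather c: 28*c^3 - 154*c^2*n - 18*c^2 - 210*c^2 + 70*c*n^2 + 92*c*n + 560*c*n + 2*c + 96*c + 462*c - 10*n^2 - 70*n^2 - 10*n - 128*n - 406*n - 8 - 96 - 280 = 28*c^3 + c^2*(-154*n - 228) + c*(70*n^2 + 652*n + 560) - 80*n^2 - 544*n - 384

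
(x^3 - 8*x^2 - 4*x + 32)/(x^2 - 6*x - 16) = x - 2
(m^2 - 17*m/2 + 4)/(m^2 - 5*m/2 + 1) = (m - 8)/(m - 2)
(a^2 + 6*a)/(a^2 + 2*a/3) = 3*(a + 6)/(3*a + 2)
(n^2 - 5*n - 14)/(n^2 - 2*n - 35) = (n + 2)/(n + 5)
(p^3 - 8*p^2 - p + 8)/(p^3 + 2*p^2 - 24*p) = (p^3 - 8*p^2 - p + 8)/(p*(p^2 + 2*p - 24))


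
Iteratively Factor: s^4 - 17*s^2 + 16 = (s - 4)*(s^3 + 4*s^2 - s - 4) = (s - 4)*(s + 1)*(s^2 + 3*s - 4) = (s - 4)*(s - 1)*(s + 1)*(s + 4)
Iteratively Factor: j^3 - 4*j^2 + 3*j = (j)*(j^2 - 4*j + 3) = j*(j - 1)*(j - 3)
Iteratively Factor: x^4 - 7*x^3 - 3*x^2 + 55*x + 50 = (x - 5)*(x^3 - 2*x^2 - 13*x - 10) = (x - 5)^2*(x^2 + 3*x + 2) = (x - 5)^2*(x + 1)*(x + 2)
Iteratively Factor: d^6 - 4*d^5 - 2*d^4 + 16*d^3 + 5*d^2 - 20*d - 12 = (d - 2)*(d^5 - 2*d^4 - 6*d^3 + 4*d^2 + 13*d + 6) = (d - 2)*(d + 1)*(d^4 - 3*d^3 - 3*d^2 + 7*d + 6) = (d - 2)^2*(d + 1)*(d^3 - d^2 - 5*d - 3) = (d - 3)*(d - 2)^2*(d + 1)*(d^2 + 2*d + 1) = (d - 3)*(d - 2)^2*(d + 1)^2*(d + 1)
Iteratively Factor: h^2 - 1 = (h + 1)*(h - 1)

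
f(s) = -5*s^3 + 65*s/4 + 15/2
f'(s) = 65/4 - 15*s^2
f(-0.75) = -2.58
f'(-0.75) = 7.81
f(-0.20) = 4.29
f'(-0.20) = 15.65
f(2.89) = -66.23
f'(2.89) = -109.03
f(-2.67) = 59.28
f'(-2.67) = -90.68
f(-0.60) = -1.17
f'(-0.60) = 10.85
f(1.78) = 8.23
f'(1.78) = -31.28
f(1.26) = 17.97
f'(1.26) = -7.56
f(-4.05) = 273.84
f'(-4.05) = -229.79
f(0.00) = 7.50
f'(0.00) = 16.25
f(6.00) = -975.00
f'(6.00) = -523.75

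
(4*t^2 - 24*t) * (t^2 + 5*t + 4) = 4*t^4 - 4*t^3 - 104*t^2 - 96*t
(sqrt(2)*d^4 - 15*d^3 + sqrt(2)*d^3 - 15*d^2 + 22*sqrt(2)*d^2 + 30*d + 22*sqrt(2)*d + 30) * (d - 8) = sqrt(2)*d^5 - 15*d^4 - 7*sqrt(2)*d^4 + 14*sqrt(2)*d^3 + 105*d^3 - 154*sqrt(2)*d^2 + 150*d^2 - 176*sqrt(2)*d - 210*d - 240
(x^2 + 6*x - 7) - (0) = x^2 + 6*x - 7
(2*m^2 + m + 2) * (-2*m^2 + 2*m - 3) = -4*m^4 + 2*m^3 - 8*m^2 + m - 6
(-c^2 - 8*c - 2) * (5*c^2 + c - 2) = -5*c^4 - 41*c^3 - 16*c^2 + 14*c + 4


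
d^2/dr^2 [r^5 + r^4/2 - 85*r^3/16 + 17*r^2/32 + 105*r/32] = 20*r^3 + 6*r^2 - 255*r/8 + 17/16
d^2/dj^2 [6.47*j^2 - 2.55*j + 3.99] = 12.9400000000000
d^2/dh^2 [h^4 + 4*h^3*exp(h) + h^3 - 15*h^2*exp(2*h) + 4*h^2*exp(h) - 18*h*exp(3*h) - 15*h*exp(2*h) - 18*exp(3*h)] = 4*h^3*exp(h) - 60*h^2*exp(2*h) + 28*h^2*exp(h) + 12*h^2 - 162*h*exp(3*h) - 180*h*exp(2*h) + 40*h*exp(h) + 6*h - 270*exp(3*h) - 90*exp(2*h) + 8*exp(h)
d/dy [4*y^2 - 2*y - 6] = 8*y - 2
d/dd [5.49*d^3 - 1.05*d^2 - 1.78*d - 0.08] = 16.47*d^2 - 2.1*d - 1.78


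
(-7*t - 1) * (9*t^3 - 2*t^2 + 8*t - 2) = -63*t^4 + 5*t^3 - 54*t^2 + 6*t + 2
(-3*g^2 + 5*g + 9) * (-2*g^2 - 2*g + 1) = 6*g^4 - 4*g^3 - 31*g^2 - 13*g + 9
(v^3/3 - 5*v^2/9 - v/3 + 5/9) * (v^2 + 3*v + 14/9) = v^5/3 + 4*v^4/9 - 40*v^3/27 - 106*v^2/81 + 31*v/27 + 70/81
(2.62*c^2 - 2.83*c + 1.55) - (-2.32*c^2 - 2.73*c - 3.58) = 4.94*c^2 - 0.1*c + 5.13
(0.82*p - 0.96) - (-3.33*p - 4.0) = 4.15*p + 3.04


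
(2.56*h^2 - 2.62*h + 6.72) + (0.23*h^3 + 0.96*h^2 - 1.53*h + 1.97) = 0.23*h^3 + 3.52*h^2 - 4.15*h + 8.69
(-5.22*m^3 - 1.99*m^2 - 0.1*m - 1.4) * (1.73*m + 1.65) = -9.0306*m^4 - 12.0557*m^3 - 3.4565*m^2 - 2.587*m - 2.31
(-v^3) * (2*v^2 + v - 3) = -2*v^5 - v^4 + 3*v^3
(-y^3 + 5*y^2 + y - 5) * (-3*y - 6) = 3*y^4 - 9*y^3 - 33*y^2 + 9*y + 30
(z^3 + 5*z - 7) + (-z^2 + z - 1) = z^3 - z^2 + 6*z - 8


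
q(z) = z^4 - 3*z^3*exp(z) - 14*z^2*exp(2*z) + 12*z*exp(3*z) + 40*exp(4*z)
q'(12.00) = 112269688664663486857863.61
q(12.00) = 28067564412330397628864.41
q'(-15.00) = -13500.00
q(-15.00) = 50625.00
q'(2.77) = 10755303.66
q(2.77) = 2701216.76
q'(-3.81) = -220.59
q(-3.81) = 214.29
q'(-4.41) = -342.13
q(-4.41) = 381.32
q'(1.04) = 10862.99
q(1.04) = 2715.90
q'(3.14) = 46932554.86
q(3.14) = 11786175.39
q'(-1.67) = -21.95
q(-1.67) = 8.94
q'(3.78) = 601201784.38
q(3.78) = 150857019.76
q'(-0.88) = -0.93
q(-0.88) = 0.01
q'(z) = -3*z^3*exp(z) + 4*z^3 - 28*z^2*exp(2*z) - 9*z^2*exp(z) + 36*z*exp(3*z) - 28*z*exp(2*z) + 160*exp(4*z) + 12*exp(3*z)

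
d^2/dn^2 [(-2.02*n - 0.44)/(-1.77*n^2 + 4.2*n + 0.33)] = ((15.4104 - 21.4524*n)*(-1.77*n^2 + 4.2*n + 0.33) - (2.02*n + 0.44)*(3.54*n - 4.2)*(7.08*n - 8.4))/(-1.77*n^2 + 4.2*n + 0.33)^3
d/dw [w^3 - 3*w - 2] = 3*w^2 - 3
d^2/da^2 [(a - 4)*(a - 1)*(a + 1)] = 6*a - 8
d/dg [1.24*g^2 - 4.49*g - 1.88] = 2.48*g - 4.49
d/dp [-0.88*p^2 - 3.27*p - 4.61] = -1.76*p - 3.27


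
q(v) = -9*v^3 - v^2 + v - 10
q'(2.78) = -213.23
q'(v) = -27*v^2 - 2*v + 1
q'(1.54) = -66.11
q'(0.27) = -1.51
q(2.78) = -208.31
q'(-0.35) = -1.61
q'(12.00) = -3911.00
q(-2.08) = 64.58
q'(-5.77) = -886.37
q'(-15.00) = -6044.00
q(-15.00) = 30125.00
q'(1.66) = -76.72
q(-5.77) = 1679.84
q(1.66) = -52.26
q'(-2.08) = -111.65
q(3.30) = -341.02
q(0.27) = -9.98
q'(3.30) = -299.63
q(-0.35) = -10.09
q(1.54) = -43.70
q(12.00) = -15694.00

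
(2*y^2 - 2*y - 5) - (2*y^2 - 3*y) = y - 5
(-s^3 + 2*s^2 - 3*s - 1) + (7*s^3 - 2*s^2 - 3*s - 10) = 6*s^3 - 6*s - 11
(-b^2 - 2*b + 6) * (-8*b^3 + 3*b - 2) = 8*b^5 + 16*b^4 - 51*b^3 - 4*b^2 + 22*b - 12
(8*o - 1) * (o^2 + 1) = 8*o^3 - o^2 + 8*o - 1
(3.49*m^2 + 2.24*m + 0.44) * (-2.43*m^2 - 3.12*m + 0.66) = -8.4807*m^4 - 16.332*m^3 - 5.7546*m^2 + 0.1056*m + 0.2904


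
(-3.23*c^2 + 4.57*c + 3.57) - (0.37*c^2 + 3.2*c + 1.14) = -3.6*c^2 + 1.37*c + 2.43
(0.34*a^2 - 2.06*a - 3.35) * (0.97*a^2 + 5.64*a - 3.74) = 0.3298*a^4 - 0.0806*a^3 - 16.1395*a^2 - 11.1896*a + 12.529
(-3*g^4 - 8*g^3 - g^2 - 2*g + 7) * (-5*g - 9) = 15*g^5 + 67*g^4 + 77*g^3 + 19*g^2 - 17*g - 63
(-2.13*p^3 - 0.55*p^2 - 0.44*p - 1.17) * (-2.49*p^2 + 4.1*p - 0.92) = 5.3037*p^5 - 7.3635*p^4 + 0.8002*p^3 + 1.6153*p^2 - 4.3922*p + 1.0764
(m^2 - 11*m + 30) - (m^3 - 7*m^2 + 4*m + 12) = -m^3 + 8*m^2 - 15*m + 18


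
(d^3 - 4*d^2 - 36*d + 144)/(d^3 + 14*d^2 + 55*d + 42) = (d^2 - 10*d + 24)/(d^2 + 8*d + 7)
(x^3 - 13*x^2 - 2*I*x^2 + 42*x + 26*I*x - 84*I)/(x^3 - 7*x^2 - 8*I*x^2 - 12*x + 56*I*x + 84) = (x - 6)/(x - 6*I)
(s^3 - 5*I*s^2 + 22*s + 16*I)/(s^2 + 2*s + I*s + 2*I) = (s^2 - 6*I*s + 16)/(s + 2)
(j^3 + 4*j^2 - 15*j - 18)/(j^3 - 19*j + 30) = (j^2 + 7*j + 6)/(j^2 + 3*j - 10)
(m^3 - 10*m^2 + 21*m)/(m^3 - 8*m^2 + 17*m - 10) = m*(m^2 - 10*m + 21)/(m^3 - 8*m^2 + 17*m - 10)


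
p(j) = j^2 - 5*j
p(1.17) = -4.48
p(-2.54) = 19.15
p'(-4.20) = -13.40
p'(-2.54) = -10.08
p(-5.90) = 64.31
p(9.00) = 36.00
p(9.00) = 36.00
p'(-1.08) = -7.16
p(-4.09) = 37.18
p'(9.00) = 13.00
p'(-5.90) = -16.80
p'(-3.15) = -11.30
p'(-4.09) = -13.18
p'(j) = 2*j - 5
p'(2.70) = 0.40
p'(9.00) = 13.00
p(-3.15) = 25.67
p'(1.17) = -2.66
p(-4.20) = 38.64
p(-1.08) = 6.57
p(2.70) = -6.21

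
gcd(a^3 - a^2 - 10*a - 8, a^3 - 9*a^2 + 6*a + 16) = a + 1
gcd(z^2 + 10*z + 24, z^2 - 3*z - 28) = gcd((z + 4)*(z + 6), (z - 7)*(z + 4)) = z + 4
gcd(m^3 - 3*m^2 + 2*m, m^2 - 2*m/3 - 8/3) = m - 2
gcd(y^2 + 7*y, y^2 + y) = y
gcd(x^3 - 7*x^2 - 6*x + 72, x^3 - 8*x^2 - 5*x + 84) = x^2 - x - 12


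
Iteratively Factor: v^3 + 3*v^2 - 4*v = (v + 4)*(v^2 - v) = v*(v + 4)*(v - 1)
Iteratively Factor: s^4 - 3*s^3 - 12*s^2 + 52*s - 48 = (s - 2)*(s^3 - s^2 - 14*s + 24) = (s - 3)*(s - 2)*(s^2 + 2*s - 8) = (s - 3)*(s - 2)*(s + 4)*(s - 2)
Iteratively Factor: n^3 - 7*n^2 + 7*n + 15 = (n - 5)*(n^2 - 2*n - 3) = (n - 5)*(n - 3)*(n + 1)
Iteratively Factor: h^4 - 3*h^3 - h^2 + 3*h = (h - 3)*(h^3 - h) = h*(h - 3)*(h^2 - 1) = h*(h - 3)*(h + 1)*(h - 1)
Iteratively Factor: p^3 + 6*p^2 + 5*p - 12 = (p + 3)*(p^2 + 3*p - 4) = (p + 3)*(p + 4)*(p - 1)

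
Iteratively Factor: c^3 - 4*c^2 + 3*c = (c)*(c^2 - 4*c + 3) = c*(c - 3)*(c - 1)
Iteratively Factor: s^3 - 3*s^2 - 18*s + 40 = (s + 4)*(s^2 - 7*s + 10) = (s - 2)*(s + 4)*(s - 5)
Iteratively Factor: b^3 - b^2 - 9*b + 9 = (b - 3)*(b^2 + 2*b - 3) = (b - 3)*(b + 3)*(b - 1)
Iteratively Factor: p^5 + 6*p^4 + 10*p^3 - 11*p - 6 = (p + 1)*(p^4 + 5*p^3 + 5*p^2 - 5*p - 6) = (p - 1)*(p + 1)*(p^3 + 6*p^2 + 11*p + 6) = (p - 1)*(p + 1)^2*(p^2 + 5*p + 6) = (p - 1)*(p + 1)^2*(p + 2)*(p + 3)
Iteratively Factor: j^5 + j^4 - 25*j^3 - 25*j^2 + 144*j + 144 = (j + 3)*(j^4 - 2*j^3 - 19*j^2 + 32*j + 48) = (j + 3)*(j + 4)*(j^3 - 6*j^2 + 5*j + 12) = (j - 3)*(j + 3)*(j + 4)*(j^2 - 3*j - 4) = (j - 4)*(j - 3)*(j + 3)*(j + 4)*(j + 1)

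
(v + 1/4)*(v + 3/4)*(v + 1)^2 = v^4 + 3*v^3 + 51*v^2/16 + 11*v/8 + 3/16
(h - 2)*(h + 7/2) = h^2 + 3*h/2 - 7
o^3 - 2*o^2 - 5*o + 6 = (o - 3)*(o - 1)*(o + 2)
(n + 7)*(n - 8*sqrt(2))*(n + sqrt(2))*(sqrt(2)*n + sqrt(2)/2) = sqrt(2)*n^4 - 14*n^3 + 15*sqrt(2)*n^3/2 - 105*n^2 - 25*sqrt(2)*n^2/2 - 120*sqrt(2)*n - 49*n - 56*sqrt(2)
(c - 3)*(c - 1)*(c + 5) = c^3 + c^2 - 17*c + 15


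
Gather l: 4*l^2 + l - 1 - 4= 4*l^2 + l - 5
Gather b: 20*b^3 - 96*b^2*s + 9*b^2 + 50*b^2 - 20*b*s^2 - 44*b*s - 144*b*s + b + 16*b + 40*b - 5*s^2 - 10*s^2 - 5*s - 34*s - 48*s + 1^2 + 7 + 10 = 20*b^3 + b^2*(59 - 96*s) + b*(-20*s^2 - 188*s + 57) - 15*s^2 - 87*s + 18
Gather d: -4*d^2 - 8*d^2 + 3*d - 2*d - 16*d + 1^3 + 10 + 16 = -12*d^2 - 15*d + 27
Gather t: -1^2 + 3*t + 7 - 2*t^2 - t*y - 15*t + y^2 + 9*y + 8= -2*t^2 + t*(-y - 12) + y^2 + 9*y + 14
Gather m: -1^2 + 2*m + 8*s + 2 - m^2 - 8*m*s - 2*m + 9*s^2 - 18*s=-m^2 - 8*m*s + 9*s^2 - 10*s + 1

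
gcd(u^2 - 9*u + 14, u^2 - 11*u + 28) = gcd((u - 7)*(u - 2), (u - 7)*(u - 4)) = u - 7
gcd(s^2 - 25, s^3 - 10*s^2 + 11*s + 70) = s - 5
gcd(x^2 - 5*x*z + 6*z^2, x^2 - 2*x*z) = x - 2*z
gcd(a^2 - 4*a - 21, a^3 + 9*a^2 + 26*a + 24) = a + 3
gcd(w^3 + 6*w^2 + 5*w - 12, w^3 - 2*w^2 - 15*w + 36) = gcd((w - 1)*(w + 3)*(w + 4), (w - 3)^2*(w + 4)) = w + 4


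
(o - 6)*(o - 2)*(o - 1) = o^3 - 9*o^2 + 20*o - 12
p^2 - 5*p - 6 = (p - 6)*(p + 1)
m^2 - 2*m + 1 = (m - 1)^2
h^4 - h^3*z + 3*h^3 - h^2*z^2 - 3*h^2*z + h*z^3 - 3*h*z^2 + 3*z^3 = (h + 3)*(h - z)^2*(h + z)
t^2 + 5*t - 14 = (t - 2)*(t + 7)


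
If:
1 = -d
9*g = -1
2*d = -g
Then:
No Solution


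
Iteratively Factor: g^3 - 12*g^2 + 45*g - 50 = (g - 5)*(g^2 - 7*g + 10) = (g - 5)*(g - 2)*(g - 5)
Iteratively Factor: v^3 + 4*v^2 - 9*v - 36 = (v + 4)*(v^2 - 9) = (v - 3)*(v + 4)*(v + 3)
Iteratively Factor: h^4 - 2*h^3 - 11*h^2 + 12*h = (h)*(h^3 - 2*h^2 - 11*h + 12) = h*(h + 3)*(h^2 - 5*h + 4) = h*(h - 4)*(h + 3)*(h - 1)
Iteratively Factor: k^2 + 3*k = (k)*(k + 3)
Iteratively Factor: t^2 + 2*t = (t)*(t + 2)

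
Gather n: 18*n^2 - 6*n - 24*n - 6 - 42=18*n^2 - 30*n - 48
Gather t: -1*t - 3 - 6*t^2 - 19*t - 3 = -6*t^2 - 20*t - 6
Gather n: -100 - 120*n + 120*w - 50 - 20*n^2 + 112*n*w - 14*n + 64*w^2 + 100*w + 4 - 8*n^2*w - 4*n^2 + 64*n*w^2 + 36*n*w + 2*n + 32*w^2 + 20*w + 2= n^2*(-8*w - 24) + n*(64*w^2 + 148*w - 132) + 96*w^2 + 240*w - 144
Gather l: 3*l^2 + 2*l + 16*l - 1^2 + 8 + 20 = 3*l^2 + 18*l + 27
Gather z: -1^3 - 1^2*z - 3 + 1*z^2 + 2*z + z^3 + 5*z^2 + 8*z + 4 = z^3 + 6*z^2 + 9*z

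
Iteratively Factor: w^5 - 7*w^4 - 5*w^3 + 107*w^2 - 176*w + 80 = (w - 5)*(w^4 - 2*w^3 - 15*w^2 + 32*w - 16) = (w - 5)*(w + 4)*(w^3 - 6*w^2 + 9*w - 4) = (w - 5)*(w - 1)*(w + 4)*(w^2 - 5*w + 4) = (w - 5)*(w - 1)^2*(w + 4)*(w - 4)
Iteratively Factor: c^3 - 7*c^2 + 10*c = (c)*(c^2 - 7*c + 10) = c*(c - 5)*(c - 2)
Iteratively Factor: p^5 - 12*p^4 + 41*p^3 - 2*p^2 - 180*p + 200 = (p - 5)*(p^4 - 7*p^3 + 6*p^2 + 28*p - 40) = (p - 5)*(p - 2)*(p^3 - 5*p^2 - 4*p + 20) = (p - 5)*(p - 2)*(p + 2)*(p^2 - 7*p + 10) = (p - 5)^2*(p - 2)*(p + 2)*(p - 2)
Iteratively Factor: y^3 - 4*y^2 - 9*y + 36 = (y + 3)*(y^2 - 7*y + 12) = (y - 3)*(y + 3)*(y - 4)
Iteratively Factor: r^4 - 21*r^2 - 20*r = (r + 1)*(r^3 - r^2 - 20*r) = (r + 1)*(r + 4)*(r^2 - 5*r) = r*(r + 1)*(r + 4)*(r - 5)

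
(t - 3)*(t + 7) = t^2 + 4*t - 21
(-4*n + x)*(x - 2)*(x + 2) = -4*n*x^2 + 16*n + x^3 - 4*x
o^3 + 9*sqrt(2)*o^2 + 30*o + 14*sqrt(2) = (o + sqrt(2))^2*(o + 7*sqrt(2))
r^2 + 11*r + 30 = (r + 5)*(r + 6)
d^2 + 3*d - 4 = (d - 1)*(d + 4)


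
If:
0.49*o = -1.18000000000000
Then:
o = -2.41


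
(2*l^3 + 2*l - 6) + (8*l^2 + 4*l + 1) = 2*l^3 + 8*l^2 + 6*l - 5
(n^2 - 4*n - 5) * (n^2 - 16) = n^4 - 4*n^3 - 21*n^2 + 64*n + 80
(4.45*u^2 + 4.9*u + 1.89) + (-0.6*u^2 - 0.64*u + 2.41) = 3.85*u^2 + 4.26*u + 4.3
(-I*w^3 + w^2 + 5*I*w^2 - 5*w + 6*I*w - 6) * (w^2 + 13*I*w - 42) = -I*w^5 + 14*w^4 + 5*I*w^4 - 70*w^3 + 61*I*w^3 - 126*w^2 - 275*I*w^2 + 210*w - 330*I*w + 252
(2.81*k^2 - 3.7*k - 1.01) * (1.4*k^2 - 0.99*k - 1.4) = 3.934*k^4 - 7.9619*k^3 - 1.685*k^2 + 6.1799*k + 1.414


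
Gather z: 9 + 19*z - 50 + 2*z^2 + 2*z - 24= 2*z^2 + 21*z - 65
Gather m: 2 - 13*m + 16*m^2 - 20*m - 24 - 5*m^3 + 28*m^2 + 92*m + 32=-5*m^3 + 44*m^2 + 59*m + 10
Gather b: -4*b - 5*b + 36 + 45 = 81 - 9*b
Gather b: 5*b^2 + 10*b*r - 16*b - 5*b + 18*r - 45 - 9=5*b^2 + b*(10*r - 21) + 18*r - 54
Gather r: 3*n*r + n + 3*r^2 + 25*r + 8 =n + 3*r^2 + r*(3*n + 25) + 8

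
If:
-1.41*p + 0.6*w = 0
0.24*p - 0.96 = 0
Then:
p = 4.00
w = 9.40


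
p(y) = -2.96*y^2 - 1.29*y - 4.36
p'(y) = -5.92*y - 1.29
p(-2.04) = -14.05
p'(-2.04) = 10.79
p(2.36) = -23.89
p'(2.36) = -15.26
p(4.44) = -68.44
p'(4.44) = -27.57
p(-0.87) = -5.48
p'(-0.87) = 3.86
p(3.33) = -41.48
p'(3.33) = -21.00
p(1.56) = -13.58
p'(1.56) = -10.53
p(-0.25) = -4.22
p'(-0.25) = 0.19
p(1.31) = -11.13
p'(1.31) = -9.05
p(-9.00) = -232.51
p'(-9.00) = 51.99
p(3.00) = -34.87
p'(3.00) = -19.05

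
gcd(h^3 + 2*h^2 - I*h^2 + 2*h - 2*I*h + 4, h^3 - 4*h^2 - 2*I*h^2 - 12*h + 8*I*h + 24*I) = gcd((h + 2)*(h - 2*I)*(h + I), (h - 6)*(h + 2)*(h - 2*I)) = h^2 + h*(2 - 2*I) - 4*I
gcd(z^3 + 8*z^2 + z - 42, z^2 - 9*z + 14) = z - 2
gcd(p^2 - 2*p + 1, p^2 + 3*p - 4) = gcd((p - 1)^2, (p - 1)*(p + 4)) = p - 1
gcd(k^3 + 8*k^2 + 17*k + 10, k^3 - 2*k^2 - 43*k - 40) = k^2 + 6*k + 5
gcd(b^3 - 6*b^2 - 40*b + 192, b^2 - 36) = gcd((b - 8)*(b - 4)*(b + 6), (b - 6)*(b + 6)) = b + 6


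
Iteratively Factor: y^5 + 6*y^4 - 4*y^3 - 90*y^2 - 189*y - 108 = (y + 3)*(y^4 + 3*y^3 - 13*y^2 - 51*y - 36) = (y + 3)^2*(y^3 - 13*y - 12) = (y + 3)^3*(y^2 - 3*y - 4) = (y + 1)*(y + 3)^3*(y - 4)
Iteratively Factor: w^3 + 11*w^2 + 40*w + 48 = (w + 4)*(w^2 + 7*w + 12) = (w + 4)^2*(w + 3)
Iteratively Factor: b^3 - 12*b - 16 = (b - 4)*(b^2 + 4*b + 4) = (b - 4)*(b + 2)*(b + 2)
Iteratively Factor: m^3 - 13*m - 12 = (m - 4)*(m^2 + 4*m + 3) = (m - 4)*(m + 3)*(m + 1)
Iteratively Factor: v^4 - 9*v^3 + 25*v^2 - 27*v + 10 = (v - 2)*(v^3 - 7*v^2 + 11*v - 5) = (v - 2)*(v - 1)*(v^2 - 6*v + 5) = (v - 2)*(v - 1)^2*(v - 5)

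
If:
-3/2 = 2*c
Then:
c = -3/4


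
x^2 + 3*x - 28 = (x - 4)*(x + 7)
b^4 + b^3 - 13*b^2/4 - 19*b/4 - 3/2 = (b - 2)*(b + 1/2)*(b + 1)*(b + 3/2)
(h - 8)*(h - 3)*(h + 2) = h^3 - 9*h^2 + 2*h + 48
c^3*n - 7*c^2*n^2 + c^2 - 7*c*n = c*(c - 7*n)*(c*n + 1)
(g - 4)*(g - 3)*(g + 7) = g^3 - 37*g + 84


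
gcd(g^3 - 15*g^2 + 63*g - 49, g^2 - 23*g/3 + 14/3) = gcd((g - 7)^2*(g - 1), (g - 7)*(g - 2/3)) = g - 7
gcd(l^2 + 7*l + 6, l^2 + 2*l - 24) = l + 6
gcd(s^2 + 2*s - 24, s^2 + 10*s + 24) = s + 6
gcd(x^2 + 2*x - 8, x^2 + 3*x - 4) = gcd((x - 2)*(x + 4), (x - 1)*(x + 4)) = x + 4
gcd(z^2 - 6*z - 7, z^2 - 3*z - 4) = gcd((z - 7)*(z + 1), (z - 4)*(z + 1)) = z + 1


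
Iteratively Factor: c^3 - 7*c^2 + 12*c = (c - 4)*(c^2 - 3*c) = c*(c - 4)*(c - 3)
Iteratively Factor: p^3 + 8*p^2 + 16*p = (p + 4)*(p^2 + 4*p) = p*(p + 4)*(p + 4)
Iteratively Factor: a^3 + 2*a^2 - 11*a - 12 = (a - 3)*(a^2 + 5*a + 4) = (a - 3)*(a + 1)*(a + 4)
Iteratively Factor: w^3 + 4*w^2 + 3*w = (w + 1)*(w^2 + 3*w) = (w + 1)*(w + 3)*(w)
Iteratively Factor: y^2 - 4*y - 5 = (y - 5)*(y + 1)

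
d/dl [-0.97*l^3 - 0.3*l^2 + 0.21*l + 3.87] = -2.91*l^2 - 0.6*l + 0.21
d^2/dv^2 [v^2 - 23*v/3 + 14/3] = 2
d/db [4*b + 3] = 4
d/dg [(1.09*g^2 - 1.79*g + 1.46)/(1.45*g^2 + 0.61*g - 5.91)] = (3.2604*g^2 - 17.1178*g + 9.6883)/(2.1025*g^4 + 1.769*g^3 - 16.7669*g^2 - 7.2102*g + 34.9281)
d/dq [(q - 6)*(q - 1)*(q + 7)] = 3*q^2 - 43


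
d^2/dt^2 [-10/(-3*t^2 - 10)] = 60*(9*t^2 - 10)/(3*t^2 + 10)^3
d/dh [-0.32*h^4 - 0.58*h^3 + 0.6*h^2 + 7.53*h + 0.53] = -1.28*h^3 - 1.74*h^2 + 1.2*h + 7.53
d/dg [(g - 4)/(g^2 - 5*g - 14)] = (g^2 - 5*g - (g - 4)*(2*g - 5) - 14)/(-g^2 + 5*g + 14)^2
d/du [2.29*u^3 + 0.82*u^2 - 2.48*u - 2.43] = 6.87*u^2 + 1.64*u - 2.48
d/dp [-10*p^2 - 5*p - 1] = -20*p - 5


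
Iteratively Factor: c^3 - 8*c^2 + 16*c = (c - 4)*(c^2 - 4*c) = c*(c - 4)*(c - 4)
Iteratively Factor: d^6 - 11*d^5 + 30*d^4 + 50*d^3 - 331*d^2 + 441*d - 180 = (d - 3)*(d^5 - 8*d^4 + 6*d^3 + 68*d^2 - 127*d + 60) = (d - 3)*(d - 1)*(d^4 - 7*d^3 - d^2 + 67*d - 60) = (d - 5)*(d - 3)*(d - 1)*(d^3 - 2*d^2 - 11*d + 12) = (d - 5)*(d - 4)*(d - 3)*(d - 1)*(d^2 + 2*d - 3) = (d - 5)*(d - 4)*(d - 3)*(d - 1)*(d + 3)*(d - 1)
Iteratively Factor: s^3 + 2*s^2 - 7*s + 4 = (s - 1)*(s^2 + 3*s - 4) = (s - 1)*(s + 4)*(s - 1)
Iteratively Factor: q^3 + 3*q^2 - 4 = (q + 2)*(q^2 + q - 2) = (q - 1)*(q + 2)*(q + 2)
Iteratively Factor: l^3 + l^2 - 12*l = (l + 4)*(l^2 - 3*l) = (l - 3)*(l + 4)*(l)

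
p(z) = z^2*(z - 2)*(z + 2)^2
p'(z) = z^2*(z - 2)*(2*z + 4) + z^2*(z + 2)^2 + 2*z*(z - 2)*(z + 2)^2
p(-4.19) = -521.20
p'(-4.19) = 808.97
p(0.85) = -6.75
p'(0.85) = -14.75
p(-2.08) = -0.11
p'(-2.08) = 2.96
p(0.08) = -0.05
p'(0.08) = -1.35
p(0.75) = -5.32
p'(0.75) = -13.79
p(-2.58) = -10.26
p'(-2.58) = 45.55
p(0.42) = -1.63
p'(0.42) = -8.09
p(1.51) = -13.76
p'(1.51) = 2.02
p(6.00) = 9216.00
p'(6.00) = 7680.00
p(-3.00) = -45.00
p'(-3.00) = 129.00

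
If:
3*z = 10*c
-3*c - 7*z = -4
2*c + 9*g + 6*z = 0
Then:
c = 12/79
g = -88/237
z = 40/79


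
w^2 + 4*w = w*(w + 4)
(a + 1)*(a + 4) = a^2 + 5*a + 4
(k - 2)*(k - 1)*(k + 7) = k^3 + 4*k^2 - 19*k + 14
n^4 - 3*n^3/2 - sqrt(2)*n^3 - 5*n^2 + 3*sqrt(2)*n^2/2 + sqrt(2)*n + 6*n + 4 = (n - 2)*(n + 1/2)*(n - 2*sqrt(2))*(n + sqrt(2))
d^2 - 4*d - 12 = (d - 6)*(d + 2)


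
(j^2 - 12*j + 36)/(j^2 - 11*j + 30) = (j - 6)/(j - 5)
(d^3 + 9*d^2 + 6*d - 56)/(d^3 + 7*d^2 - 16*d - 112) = (d - 2)/(d - 4)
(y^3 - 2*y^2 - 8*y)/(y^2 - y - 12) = y*(y + 2)/(y + 3)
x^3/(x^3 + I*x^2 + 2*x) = x^2/(x^2 + I*x + 2)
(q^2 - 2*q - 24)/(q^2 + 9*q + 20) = (q - 6)/(q + 5)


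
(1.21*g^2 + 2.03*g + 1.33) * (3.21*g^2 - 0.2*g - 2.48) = 3.8841*g^4 + 6.2743*g^3 + 0.8625*g^2 - 5.3004*g - 3.2984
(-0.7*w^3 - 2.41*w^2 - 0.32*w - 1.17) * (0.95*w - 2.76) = -0.665*w^4 - 0.3575*w^3 + 6.3476*w^2 - 0.2283*w + 3.2292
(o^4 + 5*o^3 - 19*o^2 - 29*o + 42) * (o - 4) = o^5 + o^4 - 39*o^3 + 47*o^2 + 158*o - 168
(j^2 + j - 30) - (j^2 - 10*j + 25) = 11*j - 55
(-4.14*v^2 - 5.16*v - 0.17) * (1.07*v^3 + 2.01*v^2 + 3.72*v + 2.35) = -4.4298*v^5 - 13.8426*v^4 - 25.9543*v^3 - 29.2659*v^2 - 12.7584*v - 0.3995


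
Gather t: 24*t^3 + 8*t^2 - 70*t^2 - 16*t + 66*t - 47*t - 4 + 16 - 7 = 24*t^3 - 62*t^2 + 3*t + 5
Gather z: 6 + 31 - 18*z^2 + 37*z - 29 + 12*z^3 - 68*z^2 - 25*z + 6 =12*z^3 - 86*z^2 + 12*z + 14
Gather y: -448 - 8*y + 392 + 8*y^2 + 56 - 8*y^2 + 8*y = 0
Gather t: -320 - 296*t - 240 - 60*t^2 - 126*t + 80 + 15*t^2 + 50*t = -45*t^2 - 372*t - 480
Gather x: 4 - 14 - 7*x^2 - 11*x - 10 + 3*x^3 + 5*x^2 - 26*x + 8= 3*x^3 - 2*x^2 - 37*x - 12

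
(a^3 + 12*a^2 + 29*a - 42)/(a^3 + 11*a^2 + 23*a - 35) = (a + 6)/(a + 5)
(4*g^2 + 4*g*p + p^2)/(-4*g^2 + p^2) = (2*g + p)/(-2*g + p)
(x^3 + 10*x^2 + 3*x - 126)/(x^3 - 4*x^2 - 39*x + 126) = (x + 7)/(x - 7)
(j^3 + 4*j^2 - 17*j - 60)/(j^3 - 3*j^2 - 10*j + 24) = (j + 5)/(j - 2)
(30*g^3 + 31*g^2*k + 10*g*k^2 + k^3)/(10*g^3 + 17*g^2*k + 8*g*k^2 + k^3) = (3*g + k)/(g + k)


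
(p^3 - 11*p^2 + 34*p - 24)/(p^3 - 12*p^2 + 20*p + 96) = (p^2 - 5*p + 4)/(p^2 - 6*p - 16)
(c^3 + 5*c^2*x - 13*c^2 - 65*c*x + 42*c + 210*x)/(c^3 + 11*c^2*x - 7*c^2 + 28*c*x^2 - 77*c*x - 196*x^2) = (c^2 + 5*c*x - 6*c - 30*x)/(c^2 + 11*c*x + 28*x^2)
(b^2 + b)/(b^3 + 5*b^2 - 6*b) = (b + 1)/(b^2 + 5*b - 6)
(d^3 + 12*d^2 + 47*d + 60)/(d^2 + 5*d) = d + 7 + 12/d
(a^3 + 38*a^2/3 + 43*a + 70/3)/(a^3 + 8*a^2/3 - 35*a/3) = (3*a^2 + 23*a + 14)/(a*(3*a - 7))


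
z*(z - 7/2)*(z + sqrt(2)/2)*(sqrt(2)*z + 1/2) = sqrt(2)*z^4 - 7*sqrt(2)*z^3/2 + 3*z^3/2 - 21*z^2/4 + sqrt(2)*z^2/4 - 7*sqrt(2)*z/8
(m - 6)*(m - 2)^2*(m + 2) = m^4 - 8*m^3 + 8*m^2 + 32*m - 48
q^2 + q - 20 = (q - 4)*(q + 5)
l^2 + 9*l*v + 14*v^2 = (l + 2*v)*(l + 7*v)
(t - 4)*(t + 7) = t^2 + 3*t - 28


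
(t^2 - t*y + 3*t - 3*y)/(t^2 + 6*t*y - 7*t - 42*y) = (t^2 - t*y + 3*t - 3*y)/(t^2 + 6*t*y - 7*t - 42*y)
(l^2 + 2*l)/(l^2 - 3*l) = (l + 2)/(l - 3)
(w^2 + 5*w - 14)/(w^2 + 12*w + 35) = (w - 2)/(w + 5)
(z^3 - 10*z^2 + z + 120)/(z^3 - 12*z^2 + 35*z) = (z^2 - 5*z - 24)/(z*(z - 7))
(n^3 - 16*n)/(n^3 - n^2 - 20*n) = (n - 4)/(n - 5)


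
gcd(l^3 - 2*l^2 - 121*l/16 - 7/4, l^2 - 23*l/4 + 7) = l - 4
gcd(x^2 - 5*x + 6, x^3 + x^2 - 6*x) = x - 2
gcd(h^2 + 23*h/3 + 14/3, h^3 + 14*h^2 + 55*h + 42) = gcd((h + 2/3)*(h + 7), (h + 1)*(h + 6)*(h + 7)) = h + 7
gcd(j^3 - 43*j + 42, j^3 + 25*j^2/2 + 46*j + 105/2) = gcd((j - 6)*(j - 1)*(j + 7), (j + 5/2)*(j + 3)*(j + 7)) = j + 7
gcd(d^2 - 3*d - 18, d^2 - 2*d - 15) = d + 3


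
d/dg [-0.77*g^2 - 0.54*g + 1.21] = -1.54*g - 0.54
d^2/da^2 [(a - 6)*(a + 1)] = 2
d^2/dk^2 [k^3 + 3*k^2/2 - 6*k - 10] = 6*k + 3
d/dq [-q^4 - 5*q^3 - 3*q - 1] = -4*q^3 - 15*q^2 - 3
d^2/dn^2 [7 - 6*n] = 0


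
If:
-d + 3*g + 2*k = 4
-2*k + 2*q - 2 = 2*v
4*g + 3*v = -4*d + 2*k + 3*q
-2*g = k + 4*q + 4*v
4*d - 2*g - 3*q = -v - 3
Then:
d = 113/274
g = 295/274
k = 81/137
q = 62/137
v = -156/137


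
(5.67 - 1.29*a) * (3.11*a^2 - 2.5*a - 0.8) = -4.0119*a^3 + 20.8587*a^2 - 13.143*a - 4.536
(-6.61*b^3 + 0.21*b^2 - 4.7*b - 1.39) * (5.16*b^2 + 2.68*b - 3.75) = -34.1076*b^5 - 16.6312*b^4 + 1.0983*b^3 - 20.5559*b^2 + 13.8998*b + 5.2125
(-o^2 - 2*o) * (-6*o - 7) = 6*o^3 + 19*o^2 + 14*o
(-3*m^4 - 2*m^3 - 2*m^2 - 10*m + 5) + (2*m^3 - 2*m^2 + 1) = -3*m^4 - 4*m^2 - 10*m + 6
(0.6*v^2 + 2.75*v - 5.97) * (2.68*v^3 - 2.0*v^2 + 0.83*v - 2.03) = 1.608*v^5 + 6.17*v^4 - 21.0016*v^3 + 13.0045*v^2 - 10.5376*v + 12.1191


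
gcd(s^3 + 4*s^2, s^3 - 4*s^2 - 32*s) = s^2 + 4*s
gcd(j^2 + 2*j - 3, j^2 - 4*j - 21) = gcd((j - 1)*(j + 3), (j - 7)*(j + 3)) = j + 3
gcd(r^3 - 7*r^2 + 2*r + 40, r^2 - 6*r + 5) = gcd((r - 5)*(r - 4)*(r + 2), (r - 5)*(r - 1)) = r - 5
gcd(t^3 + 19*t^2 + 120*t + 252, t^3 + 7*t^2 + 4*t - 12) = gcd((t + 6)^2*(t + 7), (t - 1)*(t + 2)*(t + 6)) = t + 6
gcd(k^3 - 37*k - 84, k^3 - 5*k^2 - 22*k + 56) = k^2 - 3*k - 28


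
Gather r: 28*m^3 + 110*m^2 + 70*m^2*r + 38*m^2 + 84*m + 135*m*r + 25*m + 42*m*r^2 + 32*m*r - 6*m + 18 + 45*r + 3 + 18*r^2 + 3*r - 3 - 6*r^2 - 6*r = 28*m^3 + 148*m^2 + 103*m + r^2*(42*m + 12) + r*(70*m^2 + 167*m + 42) + 18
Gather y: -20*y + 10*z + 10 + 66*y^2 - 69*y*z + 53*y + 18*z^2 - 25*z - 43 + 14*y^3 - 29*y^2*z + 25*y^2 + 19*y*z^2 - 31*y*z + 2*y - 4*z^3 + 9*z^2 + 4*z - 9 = 14*y^3 + y^2*(91 - 29*z) + y*(19*z^2 - 100*z + 35) - 4*z^3 + 27*z^2 - 11*z - 42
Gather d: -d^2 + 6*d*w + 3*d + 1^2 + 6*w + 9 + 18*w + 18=-d^2 + d*(6*w + 3) + 24*w + 28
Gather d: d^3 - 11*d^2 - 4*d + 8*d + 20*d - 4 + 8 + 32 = d^3 - 11*d^2 + 24*d + 36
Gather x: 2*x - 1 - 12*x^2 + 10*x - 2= -12*x^2 + 12*x - 3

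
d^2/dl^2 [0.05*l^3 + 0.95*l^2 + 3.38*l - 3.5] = 0.3*l + 1.9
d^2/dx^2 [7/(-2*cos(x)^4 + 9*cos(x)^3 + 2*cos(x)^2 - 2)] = 7*(-(1 - cos(4*x))*(27*cos(x) - 4*cos(2*x))^2 + (2*cos(x)^4 - 9*cos(x)^3 - 2*cos(x)^2 + 2)*(-32*(1 - cos(2*x))^2 + 27*cos(x) - 64*cos(2*x) + 81*cos(3*x) + 48))/(4*(2*cos(x)^4 - 9*cos(x)^3 - 2*cos(x)^2 + 2)^3)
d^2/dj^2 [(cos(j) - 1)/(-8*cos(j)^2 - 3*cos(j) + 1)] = (144*(1 - cos(2*j))^2*cos(j) - 70*(1 - cos(2*j))^2 - 52*cos(j) - 107*cos(2*j) + 90*cos(3*j) - 32*cos(5*j) + 201)/(3*cos(j) + 4*cos(2*j) + 3)^3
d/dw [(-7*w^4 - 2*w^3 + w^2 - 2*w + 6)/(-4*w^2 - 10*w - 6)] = (28*w^5 + 109*w^4 + 104*w^3 + 9*w^2 + 18*w + 36)/(2*(4*w^4 + 20*w^3 + 37*w^2 + 30*w + 9))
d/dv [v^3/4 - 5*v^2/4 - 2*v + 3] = 3*v^2/4 - 5*v/2 - 2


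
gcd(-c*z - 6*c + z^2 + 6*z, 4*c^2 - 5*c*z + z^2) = -c + z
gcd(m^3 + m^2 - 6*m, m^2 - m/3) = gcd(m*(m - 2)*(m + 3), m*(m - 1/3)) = m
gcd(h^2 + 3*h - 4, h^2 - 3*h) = 1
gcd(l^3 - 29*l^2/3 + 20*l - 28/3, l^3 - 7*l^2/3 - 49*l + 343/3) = l - 7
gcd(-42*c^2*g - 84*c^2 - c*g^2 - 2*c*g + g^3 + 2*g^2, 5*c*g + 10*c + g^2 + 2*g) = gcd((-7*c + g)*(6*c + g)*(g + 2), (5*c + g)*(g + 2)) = g + 2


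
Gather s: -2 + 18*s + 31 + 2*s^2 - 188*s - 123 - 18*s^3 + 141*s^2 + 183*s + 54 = -18*s^3 + 143*s^2 + 13*s - 40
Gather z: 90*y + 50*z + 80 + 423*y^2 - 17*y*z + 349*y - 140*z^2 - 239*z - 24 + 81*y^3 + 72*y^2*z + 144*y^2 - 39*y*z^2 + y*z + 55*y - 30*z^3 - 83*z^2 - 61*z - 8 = 81*y^3 + 567*y^2 + 494*y - 30*z^3 + z^2*(-39*y - 223) + z*(72*y^2 - 16*y - 250) + 48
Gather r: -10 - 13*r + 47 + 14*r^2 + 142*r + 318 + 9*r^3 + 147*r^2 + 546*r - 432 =9*r^3 + 161*r^2 + 675*r - 77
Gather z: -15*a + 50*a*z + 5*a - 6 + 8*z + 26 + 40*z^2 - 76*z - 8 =-10*a + 40*z^2 + z*(50*a - 68) + 12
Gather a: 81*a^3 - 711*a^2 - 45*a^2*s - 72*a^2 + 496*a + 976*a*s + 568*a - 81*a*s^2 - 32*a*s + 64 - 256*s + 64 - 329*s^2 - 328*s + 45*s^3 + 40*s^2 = 81*a^3 + a^2*(-45*s - 783) + a*(-81*s^2 + 944*s + 1064) + 45*s^3 - 289*s^2 - 584*s + 128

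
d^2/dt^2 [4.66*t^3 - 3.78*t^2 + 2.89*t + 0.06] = 27.96*t - 7.56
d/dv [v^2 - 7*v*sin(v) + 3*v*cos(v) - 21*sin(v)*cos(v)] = -3*v*sin(v) - 7*v*cos(v) + 2*v - 7*sin(v) + 3*cos(v) - 21*cos(2*v)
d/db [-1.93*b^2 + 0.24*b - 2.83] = 0.24 - 3.86*b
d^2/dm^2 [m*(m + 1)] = 2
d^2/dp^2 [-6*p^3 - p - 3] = -36*p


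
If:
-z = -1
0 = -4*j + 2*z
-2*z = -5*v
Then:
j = 1/2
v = 2/5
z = 1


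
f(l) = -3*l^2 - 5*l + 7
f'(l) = -6*l - 5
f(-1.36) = 8.25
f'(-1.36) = 3.16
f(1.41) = -6.01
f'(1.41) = -13.46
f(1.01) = -1.11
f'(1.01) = -11.06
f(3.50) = -47.25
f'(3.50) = -26.00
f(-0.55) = 8.84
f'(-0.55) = -1.70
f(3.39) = -44.43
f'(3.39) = -25.34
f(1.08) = -1.90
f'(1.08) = -11.48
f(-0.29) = 8.20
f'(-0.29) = -3.26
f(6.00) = -131.00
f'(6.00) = -41.00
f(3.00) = -35.00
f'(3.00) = -23.00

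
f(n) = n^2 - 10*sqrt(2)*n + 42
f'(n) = 2*n - 10*sqrt(2)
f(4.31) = -0.38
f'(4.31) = -5.52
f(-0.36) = 47.22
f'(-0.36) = -14.86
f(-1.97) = 73.74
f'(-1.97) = -18.08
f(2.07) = 17.01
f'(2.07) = -10.00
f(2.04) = 17.31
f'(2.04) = -10.06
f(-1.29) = 61.91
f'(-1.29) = -16.72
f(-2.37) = 81.13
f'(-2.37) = -18.88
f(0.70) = 32.59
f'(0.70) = -12.74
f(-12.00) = 355.71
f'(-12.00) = -38.14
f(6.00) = -6.85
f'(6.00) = -2.14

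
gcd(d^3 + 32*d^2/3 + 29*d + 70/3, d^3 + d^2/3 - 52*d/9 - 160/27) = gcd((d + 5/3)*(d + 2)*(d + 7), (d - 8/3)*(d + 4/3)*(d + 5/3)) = d + 5/3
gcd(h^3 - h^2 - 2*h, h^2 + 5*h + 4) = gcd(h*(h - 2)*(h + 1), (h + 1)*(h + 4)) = h + 1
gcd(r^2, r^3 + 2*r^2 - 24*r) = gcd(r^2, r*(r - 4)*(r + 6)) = r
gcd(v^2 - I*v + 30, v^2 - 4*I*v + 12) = v - 6*I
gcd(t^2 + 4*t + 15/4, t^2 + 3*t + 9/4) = t + 3/2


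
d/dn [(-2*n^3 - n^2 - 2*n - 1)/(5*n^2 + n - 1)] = (-10*n^4 - 4*n^3 + 15*n^2 + 12*n + 3)/(25*n^4 + 10*n^3 - 9*n^2 - 2*n + 1)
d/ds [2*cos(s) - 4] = -2*sin(s)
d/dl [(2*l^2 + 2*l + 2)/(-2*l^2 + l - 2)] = 6*(l^2 - 1)/(4*l^4 - 4*l^3 + 9*l^2 - 4*l + 4)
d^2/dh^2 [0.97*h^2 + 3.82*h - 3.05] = 1.94000000000000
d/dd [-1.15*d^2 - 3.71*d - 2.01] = -2.3*d - 3.71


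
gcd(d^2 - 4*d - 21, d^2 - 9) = d + 3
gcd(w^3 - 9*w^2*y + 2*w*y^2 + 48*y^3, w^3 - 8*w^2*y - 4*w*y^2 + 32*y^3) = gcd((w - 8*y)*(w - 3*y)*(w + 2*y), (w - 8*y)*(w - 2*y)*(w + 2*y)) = -w^2 + 6*w*y + 16*y^2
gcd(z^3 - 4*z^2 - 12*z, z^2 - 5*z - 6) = z - 6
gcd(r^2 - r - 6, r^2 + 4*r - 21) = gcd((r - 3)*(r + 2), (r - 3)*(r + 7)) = r - 3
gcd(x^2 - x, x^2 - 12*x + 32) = 1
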